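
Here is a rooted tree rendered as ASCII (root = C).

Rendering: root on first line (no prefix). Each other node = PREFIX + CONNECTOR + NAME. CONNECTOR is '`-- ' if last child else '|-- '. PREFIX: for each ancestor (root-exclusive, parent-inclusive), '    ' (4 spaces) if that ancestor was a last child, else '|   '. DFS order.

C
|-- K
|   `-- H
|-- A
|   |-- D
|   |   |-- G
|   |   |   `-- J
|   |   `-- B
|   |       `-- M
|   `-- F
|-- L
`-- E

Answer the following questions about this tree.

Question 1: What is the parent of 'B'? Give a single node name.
Scan adjacency: B appears as child of D

Answer: D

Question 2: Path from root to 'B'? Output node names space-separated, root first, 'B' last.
Answer: C A D B

Derivation:
Walk down from root: C -> A -> D -> B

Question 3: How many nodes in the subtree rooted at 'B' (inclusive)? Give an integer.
Subtree rooted at B contains: B, M
Count = 2

Answer: 2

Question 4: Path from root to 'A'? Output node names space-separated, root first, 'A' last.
Walk down from root: C -> A

Answer: C A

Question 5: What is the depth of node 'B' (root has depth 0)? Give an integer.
Path from root to B: C -> A -> D -> B
Depth = number of edges = 3

Answer: 3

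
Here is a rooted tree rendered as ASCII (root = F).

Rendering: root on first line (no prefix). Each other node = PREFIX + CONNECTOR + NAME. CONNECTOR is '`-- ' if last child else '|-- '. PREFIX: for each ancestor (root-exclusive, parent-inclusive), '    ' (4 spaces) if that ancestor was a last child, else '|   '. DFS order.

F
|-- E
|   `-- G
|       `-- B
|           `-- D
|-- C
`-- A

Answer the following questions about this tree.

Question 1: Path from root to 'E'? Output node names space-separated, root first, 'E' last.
Walk down from root: F -> E

Answer: F E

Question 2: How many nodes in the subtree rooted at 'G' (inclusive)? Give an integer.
Subtree rooted at G contains: B, D, G
Count = 3

Answer: 3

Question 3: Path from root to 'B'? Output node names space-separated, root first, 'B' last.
Walk down from root: F -> E -> G -> B

Answer: F E G B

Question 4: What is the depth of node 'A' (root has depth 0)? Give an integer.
Path from root to A: F -> A
Depth = number of edges = 1

Answer: 1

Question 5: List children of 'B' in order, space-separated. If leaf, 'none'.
Answer: D

Derivation:
Node B's children (from adjacency): D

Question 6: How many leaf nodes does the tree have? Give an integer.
Answer: 3

Derivation:
Leaves (nodes with no children): A, C, D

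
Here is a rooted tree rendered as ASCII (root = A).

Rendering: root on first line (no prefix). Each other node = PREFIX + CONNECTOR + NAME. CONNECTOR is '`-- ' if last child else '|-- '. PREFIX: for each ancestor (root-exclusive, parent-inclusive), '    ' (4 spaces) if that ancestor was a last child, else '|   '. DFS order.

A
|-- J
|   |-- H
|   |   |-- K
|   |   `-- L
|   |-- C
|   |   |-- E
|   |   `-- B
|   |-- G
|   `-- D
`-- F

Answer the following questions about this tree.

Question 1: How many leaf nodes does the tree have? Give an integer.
Answer: 7

Derivation:
Leaves (nodes with no children): B, D, E, F, G, K, L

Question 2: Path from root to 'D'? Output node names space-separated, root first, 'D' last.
Walk down from root: A -> J -> D

Answer: A J D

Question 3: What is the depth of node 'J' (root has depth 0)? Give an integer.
Answer: 1

Derivation:
Path from root to J: A -> J
Depth = number of edges = 1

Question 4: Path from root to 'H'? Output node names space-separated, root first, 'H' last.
Answer: A J H

Derivation:
Walk down from root: A -> J -> H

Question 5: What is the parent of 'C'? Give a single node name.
Answer: J

Derivation:
Scan adjacency: C appears as child of J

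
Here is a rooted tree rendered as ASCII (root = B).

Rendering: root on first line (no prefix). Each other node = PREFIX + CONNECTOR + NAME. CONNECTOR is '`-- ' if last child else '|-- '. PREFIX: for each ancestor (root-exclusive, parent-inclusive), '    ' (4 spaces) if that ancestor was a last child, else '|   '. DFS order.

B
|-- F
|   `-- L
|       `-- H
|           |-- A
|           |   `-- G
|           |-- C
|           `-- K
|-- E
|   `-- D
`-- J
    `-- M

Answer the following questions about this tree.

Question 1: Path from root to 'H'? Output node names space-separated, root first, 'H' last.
Answer: B F L H

Derivation:
Walk down from root: B -> F -> L -> H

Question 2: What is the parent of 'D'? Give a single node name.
Answer: E

Derivation:
Scan adjacency: D appears as child of E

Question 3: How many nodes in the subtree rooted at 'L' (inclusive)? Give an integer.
Subtree rooted at L contains: A, C, G, H, K, L
Count = 6

Answer: 6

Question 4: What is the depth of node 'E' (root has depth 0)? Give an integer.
Answer: 1

Derivation:
Path from root to E: B -> E
Depth = number of edges = 1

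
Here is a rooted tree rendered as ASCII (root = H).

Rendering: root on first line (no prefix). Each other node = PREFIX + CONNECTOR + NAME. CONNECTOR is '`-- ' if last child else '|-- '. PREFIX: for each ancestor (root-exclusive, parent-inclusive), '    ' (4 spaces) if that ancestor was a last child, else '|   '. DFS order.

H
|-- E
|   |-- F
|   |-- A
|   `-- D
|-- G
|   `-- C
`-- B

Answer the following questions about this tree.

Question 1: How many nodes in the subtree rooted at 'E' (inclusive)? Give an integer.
Subtree rooted at E contains: A, D, E, F
Count = 4

Answer: 4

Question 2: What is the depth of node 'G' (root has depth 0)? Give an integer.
Path from root to G: H -> G
Depth = number of edges = 1

Answer: 1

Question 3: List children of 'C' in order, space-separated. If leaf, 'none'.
Answer: none

Derivation:
Node C's children (from adjacency): (leaf)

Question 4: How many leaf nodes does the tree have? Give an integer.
Leaves (nodes with no children): A, B, C, D, F

Answer: 5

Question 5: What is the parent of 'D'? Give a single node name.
Scan adjacency: D appears as child of E

Answer: E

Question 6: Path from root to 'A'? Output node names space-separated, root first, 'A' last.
Walk down from root: H -> E -> A

Answer: H E A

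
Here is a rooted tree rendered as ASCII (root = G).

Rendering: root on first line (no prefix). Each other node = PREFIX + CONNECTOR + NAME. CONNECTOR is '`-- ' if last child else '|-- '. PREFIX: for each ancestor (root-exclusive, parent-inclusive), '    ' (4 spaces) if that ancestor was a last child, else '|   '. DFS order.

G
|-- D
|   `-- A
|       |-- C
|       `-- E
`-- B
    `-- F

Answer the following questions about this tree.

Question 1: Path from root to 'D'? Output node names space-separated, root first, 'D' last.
Walk down from root: G -> D

Answer: G D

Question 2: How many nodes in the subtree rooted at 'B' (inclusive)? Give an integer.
Subtree rooted at B contains: B, F
Count = 2

Answer: 2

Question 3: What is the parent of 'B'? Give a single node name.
Scan adjacency: B appears as child of G

Answer: G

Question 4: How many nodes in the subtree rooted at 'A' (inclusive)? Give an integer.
Answer: 3

Derivation:
Subtree rooted at A contains: A, C, E
Count = 3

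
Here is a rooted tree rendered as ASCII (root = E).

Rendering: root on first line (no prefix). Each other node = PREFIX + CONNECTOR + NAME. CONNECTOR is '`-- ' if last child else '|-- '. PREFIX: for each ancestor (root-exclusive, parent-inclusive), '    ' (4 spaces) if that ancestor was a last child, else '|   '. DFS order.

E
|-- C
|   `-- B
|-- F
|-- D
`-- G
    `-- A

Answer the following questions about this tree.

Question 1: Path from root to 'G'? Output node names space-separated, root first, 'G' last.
Walk down from root: E -> G

Answer: E G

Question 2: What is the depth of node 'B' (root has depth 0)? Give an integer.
Answer: 2

Derivation:
Path from root to B: E -> C -> B
Depth = number of edges = 2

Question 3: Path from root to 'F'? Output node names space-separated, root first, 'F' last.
Answer: E F

Derivation:
Walk down from root: E -> F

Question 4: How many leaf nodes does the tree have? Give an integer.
Leaves (nodes with no children): A, B, D, F

Answer: 4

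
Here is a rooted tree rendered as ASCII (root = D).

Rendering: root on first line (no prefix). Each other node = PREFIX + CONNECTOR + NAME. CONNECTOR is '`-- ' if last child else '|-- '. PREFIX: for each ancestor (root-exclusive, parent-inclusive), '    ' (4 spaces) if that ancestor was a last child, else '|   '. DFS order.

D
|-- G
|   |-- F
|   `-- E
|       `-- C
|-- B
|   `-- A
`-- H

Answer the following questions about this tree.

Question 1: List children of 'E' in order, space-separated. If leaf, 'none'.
Node E's children (from adjacency): C

Answer: C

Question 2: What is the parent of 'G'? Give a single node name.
Scan adjacency: G appears as child of D

Answer: D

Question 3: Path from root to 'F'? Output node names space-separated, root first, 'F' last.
Answer: D G F

Derivation:
Walk down from root: D -> G -> F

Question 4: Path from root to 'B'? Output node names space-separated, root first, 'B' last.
Walk down from root: D -> B

Answer: D B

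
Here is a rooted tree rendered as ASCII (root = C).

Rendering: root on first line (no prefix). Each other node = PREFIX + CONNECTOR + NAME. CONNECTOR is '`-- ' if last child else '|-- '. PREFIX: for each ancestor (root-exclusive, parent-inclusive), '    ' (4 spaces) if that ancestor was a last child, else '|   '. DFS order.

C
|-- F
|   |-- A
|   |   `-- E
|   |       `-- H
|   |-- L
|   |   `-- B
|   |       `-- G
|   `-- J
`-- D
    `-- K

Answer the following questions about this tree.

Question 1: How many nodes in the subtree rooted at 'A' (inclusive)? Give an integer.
Subtree rooted at A contains: A, E, H
Count = 3

Answer: 3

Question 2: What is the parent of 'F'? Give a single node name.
Answer: C

Derivation:
Scan adjacency: F appears as child of C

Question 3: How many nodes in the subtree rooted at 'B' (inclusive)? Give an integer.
Subtree rooted at B contains: B, G
Count = 2

Answer: 2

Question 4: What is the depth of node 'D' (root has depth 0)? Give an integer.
Path from root to D: C -> D
Depth = number of edges = 1

Answer: 1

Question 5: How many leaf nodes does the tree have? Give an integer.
Leaves (nodes with no children): G, H, J, K

Answer: 4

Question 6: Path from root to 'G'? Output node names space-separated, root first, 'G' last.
Answer: C F L B G

Derivation:
Walk down from root: C -> F -> L -> B -> G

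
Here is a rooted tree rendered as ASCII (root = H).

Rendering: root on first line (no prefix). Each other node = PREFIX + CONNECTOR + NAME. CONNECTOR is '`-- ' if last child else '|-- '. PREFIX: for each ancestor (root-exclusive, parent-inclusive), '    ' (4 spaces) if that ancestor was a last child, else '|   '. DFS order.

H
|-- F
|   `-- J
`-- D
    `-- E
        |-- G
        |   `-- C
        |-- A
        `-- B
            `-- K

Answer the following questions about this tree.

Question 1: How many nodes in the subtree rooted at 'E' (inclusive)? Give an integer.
Answer: 6

Derivation:
Subtree rooted at E contains: A, B, C, E, G, K
Count = 6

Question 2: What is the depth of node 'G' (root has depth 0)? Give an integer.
Answer: 3

Derivation:
Path from root to G: H -> D -> E -> G
Depth = number of edges = 3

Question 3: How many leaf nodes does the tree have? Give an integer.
Leaves (nodes with no children): A, C, J, K

Answer: 4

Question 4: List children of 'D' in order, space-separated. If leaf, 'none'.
Answer: E

Derivation:
Node D's children (from adjacency): E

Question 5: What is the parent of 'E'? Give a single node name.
Answer: D

Derivation:
Scan adjacency: E appears as child of D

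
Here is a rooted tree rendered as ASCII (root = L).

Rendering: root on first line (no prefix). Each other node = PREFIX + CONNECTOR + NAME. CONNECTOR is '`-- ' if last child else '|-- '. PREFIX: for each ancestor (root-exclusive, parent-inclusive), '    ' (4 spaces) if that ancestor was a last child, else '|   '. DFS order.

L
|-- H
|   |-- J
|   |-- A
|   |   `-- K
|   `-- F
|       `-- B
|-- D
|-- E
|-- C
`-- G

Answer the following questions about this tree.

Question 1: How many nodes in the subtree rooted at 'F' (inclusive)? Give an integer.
Answer: 2

Derivation:
Subtree rooted at F contains: B, F
Count = 2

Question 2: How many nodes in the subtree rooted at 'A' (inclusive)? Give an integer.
Subtree rooted at A contains: A, K
Count = 2

Answer: 2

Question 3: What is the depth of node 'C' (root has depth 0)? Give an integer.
Path from root to C: L -> C
Depth = number of edges = 1

Answer: 1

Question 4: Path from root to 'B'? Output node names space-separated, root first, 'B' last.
Walk down from root: L -> H -> F -> B

Answer: L H F B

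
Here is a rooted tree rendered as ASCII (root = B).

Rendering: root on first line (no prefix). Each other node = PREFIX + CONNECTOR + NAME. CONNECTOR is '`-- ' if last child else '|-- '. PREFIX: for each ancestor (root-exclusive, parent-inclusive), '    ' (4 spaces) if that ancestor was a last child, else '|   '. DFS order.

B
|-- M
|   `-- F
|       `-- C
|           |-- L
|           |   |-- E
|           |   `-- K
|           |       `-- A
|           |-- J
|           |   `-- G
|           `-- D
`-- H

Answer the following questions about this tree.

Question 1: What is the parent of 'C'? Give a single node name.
Scan adjacency: C appears as child of F

Answer: F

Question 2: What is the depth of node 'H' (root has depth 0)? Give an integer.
Answer: 1

Derivation:
Path from root to H: B -> H
Depth = number of edges = 1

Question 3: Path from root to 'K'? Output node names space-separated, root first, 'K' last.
Answer: B M F C L K

Derivation:
Walk down from root: B -> M -> F -> C -> L -> K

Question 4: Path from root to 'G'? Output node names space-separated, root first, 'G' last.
Walk down from root: B -> M -> F -> C -> J -> G

Answer: B M F C J G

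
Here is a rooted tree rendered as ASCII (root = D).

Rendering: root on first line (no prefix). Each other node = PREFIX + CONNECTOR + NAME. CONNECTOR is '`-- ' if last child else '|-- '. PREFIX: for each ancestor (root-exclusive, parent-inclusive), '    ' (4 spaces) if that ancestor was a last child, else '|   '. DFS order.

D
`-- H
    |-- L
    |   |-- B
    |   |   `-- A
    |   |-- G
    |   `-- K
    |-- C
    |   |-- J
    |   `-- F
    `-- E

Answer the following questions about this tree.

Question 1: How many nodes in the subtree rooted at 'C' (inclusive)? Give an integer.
Answer: 3

Derivation:
Subtree rooted at C contains: C, F, J
Count = 3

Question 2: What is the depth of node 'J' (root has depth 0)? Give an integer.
Path from root to J: D -> H -> C -> J
Depth = number of edges = 3

Answer: 3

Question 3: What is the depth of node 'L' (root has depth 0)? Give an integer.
Answer: 2

Derivation:
Path from root to L: D -> H -> L
Depth = number of edges = 2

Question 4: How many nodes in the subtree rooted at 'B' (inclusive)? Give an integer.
Answer: 2

Derivation:
Subtree rooted at B contains: A, B
Count = 2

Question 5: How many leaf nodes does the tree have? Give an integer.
Answer: 6

Derivation:
Leaves (nodes with no children): A, E, F, G, J, K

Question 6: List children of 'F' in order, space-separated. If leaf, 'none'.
Node F's children (from adjacency): (leaf)

Answer: none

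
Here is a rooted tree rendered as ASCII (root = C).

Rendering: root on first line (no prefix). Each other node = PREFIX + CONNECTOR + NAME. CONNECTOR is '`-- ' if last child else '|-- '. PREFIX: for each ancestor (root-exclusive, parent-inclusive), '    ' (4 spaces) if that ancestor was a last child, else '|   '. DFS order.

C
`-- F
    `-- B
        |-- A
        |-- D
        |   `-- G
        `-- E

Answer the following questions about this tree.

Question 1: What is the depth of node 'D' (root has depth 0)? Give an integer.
Path from root to D: C -> F -> B -> D
Depth = number of edges = 3

Answer: 3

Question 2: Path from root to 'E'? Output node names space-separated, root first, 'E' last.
Walk down from root: C -> F -> B -> E

Answer: C F B E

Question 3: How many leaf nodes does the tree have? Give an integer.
Leaves (nodes with no children): A, E, G

Answer: 3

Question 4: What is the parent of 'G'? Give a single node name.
Answer: D

Derivation:
Scan adjacency: G appears as child of D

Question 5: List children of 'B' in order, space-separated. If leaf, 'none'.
Node B's children (from adjacency): A, D, E

Answer: A D E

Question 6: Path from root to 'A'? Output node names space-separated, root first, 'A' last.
Answer: C F B A

Derivation:
Walk down from root: C -> F -> B -> A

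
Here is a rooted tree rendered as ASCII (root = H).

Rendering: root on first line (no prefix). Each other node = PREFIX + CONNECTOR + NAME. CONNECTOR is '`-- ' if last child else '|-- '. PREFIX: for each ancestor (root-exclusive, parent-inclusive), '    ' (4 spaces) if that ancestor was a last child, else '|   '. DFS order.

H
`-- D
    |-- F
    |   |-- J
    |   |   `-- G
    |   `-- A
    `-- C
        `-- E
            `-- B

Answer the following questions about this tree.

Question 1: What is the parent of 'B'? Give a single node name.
Answer: E

Derivation:
Scan adjacency: B appears as child of E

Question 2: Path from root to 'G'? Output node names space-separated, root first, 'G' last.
Walk down from root: H -> D -> F -> J -> G

Answer: H D F J G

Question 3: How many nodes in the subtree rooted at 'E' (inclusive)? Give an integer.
Answer: 2

Derivation:
Subtree rooted at E contains: B, E
Count = 2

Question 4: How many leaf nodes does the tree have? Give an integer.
Leaves (nodes with no children): A, B, G

Answer: 3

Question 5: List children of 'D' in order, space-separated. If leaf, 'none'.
Answer: F C

Derivation:
Node D's children (from adjacency): F, C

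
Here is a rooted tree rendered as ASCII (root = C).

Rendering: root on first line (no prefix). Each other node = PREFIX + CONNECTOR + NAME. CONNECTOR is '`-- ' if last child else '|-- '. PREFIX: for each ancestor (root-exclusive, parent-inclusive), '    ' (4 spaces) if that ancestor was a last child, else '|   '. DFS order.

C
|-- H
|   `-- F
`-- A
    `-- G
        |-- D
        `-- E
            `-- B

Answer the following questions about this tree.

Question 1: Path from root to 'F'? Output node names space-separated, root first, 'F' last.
Walk down from root: C -> H -> F

Answer: C H F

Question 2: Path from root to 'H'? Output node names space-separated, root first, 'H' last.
Answer: C H

Derivation:
Walk down from root: C -> H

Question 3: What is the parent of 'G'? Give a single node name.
Answer: A

Derivation:
Scan adjacency: G appears as child of A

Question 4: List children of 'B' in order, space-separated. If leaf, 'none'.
Node B's children (from adjacency): (leaf)

Answer: none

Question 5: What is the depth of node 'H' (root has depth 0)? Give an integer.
Answer: 1

Derivation:
Path from root to H: C -> H
Depth = number of edges = 1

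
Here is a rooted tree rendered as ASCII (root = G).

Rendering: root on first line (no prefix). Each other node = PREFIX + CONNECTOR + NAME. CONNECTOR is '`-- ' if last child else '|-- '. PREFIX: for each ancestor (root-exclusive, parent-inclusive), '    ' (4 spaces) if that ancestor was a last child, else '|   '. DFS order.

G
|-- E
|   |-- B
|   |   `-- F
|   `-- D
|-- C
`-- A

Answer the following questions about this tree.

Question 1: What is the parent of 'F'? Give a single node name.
Answer: B

Derivation:
Scan adjacency: F appears as child of B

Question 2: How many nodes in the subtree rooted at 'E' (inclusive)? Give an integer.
Answer: 4

Derivation:
Subtree rooted at E contains: B, D, E, F
Count = 4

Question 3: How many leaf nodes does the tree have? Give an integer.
Answer: 4

Derivation:
Leaves (nodes with no children): A, C, D, F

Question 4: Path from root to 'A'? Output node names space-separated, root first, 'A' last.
Walk down from root: G -> A

Answer: G A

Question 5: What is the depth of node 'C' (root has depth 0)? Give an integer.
Answer: 1

Derivation:
Path from root to C: G -> C
Depth = number of edges = 1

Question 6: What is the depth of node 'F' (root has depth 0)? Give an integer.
Answer: 3

Derivation:
Path from root to F: G -> E -> B -> F
Depth = number of edges = 3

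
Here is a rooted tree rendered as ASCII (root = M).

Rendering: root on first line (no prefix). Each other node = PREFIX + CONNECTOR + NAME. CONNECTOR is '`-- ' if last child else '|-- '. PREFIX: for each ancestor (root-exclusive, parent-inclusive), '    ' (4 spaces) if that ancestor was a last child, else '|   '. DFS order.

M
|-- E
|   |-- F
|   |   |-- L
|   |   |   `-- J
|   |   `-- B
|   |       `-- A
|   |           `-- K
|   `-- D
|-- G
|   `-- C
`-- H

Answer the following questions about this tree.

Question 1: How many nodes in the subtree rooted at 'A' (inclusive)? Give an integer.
Answer: 2

Derivation:
Subtree rooted at A contains: A, K
Count = 2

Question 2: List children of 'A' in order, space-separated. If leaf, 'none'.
Answer: K

Derivation:
Node A's children (from adjacency): K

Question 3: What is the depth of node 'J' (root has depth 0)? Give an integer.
Answer: 4

Derivation:
Path from root to J: M -> E -> F -> L -> J
Depth = number of edges = 4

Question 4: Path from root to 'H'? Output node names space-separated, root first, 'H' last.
Answer: M H

Derivation:
Walk down from root: M -> H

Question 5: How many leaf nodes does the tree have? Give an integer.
Leaves (nodes with no children): C, D, H, J, K

Answer: 5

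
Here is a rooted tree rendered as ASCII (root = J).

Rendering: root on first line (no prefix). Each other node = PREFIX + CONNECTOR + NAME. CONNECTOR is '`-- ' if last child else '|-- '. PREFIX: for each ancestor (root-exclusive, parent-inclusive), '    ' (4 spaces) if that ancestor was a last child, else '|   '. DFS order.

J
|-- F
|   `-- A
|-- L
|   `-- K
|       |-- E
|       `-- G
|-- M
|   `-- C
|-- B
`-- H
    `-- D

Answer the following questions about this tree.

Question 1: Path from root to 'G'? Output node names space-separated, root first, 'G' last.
Walk down from root: J -> L -> K -> G

Answer: J L K G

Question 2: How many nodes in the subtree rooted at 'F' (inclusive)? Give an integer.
Subtree rooted at F contains: A, F
Count = 2

Answer: 2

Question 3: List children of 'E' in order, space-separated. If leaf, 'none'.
Answer: none

Derivation:
Node E's children (from adjacency): (leaf)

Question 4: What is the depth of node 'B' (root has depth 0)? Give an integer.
Path from root to B: J -> B
Depth = number of edges = 1

Answer: 1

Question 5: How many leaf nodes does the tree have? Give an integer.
Answer: 6

Derivation:
Leaves (nodes with no children): A, B, C, D, E, G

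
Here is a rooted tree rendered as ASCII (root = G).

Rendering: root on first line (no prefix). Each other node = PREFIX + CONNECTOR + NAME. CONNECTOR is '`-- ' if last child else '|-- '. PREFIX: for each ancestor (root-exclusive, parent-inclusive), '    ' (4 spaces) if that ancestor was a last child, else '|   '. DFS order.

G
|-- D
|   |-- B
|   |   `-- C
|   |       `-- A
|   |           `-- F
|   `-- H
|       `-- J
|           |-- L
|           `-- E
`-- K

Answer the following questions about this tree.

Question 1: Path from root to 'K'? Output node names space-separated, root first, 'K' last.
Walk down from root: G -> K

Answer: G K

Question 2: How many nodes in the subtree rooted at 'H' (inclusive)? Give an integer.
Answer: 4

Derivation:
Subtree rooted at H contains: E, H, J, L
Count = 4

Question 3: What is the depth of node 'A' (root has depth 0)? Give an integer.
Answer: 4

Derivation:
Path from root to A: G -> D -> B -> C -> A
Depth = number of edges = 4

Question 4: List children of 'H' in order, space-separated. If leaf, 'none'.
Node H's children (from adjacency): J

Answer: J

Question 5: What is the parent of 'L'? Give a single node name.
Answer: J

Derivation:
Scan adjacency: L appears as child of J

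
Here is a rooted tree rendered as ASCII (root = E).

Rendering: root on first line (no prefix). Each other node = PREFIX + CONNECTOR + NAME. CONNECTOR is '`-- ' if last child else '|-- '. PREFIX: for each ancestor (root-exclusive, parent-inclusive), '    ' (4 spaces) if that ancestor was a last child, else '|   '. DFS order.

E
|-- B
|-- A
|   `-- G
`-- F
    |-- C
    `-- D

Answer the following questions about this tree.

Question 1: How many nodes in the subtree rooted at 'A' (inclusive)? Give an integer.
Answer: 2

Derivation:
Subtree rooted at A contains: A, G
Count = 2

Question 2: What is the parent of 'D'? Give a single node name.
Scan adjacency: D appears as child of F

Answer: F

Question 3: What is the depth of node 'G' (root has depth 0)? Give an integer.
Path from root to G: E -> A -> G
Depth = number of edges = 2

Answer: 2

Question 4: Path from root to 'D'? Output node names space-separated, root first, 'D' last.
Answer: E F D

Derivation:
Walk down from root: E -> F -> D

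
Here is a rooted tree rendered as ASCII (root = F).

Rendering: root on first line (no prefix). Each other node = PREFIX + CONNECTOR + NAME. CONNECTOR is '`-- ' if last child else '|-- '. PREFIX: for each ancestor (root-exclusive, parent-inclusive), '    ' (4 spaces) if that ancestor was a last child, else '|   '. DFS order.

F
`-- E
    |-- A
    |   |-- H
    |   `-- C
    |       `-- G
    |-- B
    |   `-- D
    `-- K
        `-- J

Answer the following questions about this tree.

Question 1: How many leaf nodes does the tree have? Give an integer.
Leaves (nodes with no children): D, G, H, J

Answer: 4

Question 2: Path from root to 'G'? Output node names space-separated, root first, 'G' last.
Walk down from root: F -> E -> A -> C -> G

Answer: F E A C G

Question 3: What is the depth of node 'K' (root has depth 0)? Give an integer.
Answer: 2

Derivation:
Path from root to K: F -> E -> K
Depth = number of edges = 2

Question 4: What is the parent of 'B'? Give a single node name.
Scan adjacency: B appears as child of E

Answer: E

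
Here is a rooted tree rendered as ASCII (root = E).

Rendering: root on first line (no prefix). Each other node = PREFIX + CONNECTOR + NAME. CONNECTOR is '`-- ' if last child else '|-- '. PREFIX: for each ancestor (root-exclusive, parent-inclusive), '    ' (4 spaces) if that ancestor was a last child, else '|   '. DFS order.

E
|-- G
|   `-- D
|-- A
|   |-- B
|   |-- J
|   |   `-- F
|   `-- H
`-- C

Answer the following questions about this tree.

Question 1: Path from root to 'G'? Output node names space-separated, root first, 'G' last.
Walk down from root: E -> G

Answer: E G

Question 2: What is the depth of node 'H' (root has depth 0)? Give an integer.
Answer: 2

Derivation:
Path from root to H: E -> A -> H
Depth = number of edges = 2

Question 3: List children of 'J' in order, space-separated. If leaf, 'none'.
Node J's children (from adjacency): F

Answer: F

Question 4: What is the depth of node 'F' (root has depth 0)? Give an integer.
Answer: 3

Derivation:
Path from root to F: E -> A -> J -> F
Depth = number of edges = 3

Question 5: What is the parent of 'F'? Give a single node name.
Answer: J

Derivation:
Scan adjacency: F appears as child of J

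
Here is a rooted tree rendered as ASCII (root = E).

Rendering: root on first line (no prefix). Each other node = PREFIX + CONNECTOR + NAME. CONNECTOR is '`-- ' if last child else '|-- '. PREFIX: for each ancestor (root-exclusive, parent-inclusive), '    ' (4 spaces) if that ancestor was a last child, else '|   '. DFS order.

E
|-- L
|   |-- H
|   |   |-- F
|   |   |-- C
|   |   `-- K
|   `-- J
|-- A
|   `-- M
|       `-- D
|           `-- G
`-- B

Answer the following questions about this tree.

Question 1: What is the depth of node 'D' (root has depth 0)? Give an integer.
Answer: 3

Derivation:
Path from root to D: E -> A -> M -> D
Depth = number of edges = 3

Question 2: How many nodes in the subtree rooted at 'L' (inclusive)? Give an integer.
Answer: 6

Derivation:
Subtree rooted at L contains: C, F, H, J, K, L
Count = 6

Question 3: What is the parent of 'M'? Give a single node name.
Answer: A

Derivation:
Scan adjacency: M appears as child of A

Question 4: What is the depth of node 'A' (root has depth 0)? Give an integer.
Answer: 1

Derivation:
Path from root to A: E -> A
Depth = number of edges = 1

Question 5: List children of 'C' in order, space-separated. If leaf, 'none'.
Node C's children (from adjacency): (leaf)

Answer: none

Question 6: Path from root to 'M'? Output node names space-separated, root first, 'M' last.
Answer: E A M

Derivation:
Walk down from root: E -> A -> M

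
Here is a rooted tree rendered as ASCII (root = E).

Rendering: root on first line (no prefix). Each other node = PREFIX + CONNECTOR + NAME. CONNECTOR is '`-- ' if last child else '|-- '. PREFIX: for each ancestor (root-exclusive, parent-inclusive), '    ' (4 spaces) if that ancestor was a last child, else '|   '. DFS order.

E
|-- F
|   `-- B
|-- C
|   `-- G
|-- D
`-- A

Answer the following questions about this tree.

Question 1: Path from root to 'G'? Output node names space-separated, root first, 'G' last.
Answer: E C G

Derivation:
Walk down from root: E -> C -> G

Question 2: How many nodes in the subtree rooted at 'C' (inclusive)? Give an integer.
Answer: 2

Derivation:
Subtree rooted at C contains: C, G
Count = 2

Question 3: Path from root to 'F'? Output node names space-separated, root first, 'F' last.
Answer: E F

Derivation:
Walk down from root: E -> F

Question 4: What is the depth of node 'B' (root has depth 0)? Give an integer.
Answer: 2

Derivation:
Path from root to B: E -> F -> B
Depth = number of edges = 2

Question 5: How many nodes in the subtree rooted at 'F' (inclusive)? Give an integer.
Answer: 2

Derivation:
Subtree rooted at F contains: B, F
Count = 2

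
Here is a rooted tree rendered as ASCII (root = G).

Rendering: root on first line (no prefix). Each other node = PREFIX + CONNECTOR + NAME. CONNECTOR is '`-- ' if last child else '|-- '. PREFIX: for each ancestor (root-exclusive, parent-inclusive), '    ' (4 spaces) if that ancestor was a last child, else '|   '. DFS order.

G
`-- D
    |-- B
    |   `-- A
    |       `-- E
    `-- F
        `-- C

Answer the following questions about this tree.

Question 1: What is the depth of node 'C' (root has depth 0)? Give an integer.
Path from root to C: G -> D -> F -> C
Depth = number of edges = 3

Answer: 3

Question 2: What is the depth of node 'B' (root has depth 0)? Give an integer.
Path from root to B: G -> D -> B
Depth = number of edges = 2

Answer: 2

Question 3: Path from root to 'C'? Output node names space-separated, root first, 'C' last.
Walk down from root: G -> D -> F -> C

Answer: G D F C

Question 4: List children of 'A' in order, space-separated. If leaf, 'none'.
Node A's children (from adjacency): E

Answer: E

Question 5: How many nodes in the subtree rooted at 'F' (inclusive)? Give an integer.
Subtree rooted at F contains: C, F
Count = 2

Answer: 2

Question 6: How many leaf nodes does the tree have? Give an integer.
Leaves (nodes with no children): C, E

Answer: 2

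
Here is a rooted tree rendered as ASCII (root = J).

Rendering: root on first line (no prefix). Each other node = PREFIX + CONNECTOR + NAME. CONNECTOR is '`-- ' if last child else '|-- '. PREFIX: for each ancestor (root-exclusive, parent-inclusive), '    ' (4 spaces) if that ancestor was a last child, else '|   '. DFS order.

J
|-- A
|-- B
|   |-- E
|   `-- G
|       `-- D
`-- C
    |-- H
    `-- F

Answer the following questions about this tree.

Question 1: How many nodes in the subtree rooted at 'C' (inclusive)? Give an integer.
Answer: 3

Derivation:
Subtree rooted at C contains: C, F, H
Count = 3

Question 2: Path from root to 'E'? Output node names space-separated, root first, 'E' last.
Answer: J B E

Derivation:
Walk down from root: J -> B -> E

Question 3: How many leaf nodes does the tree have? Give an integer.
Answer: 5

Derivation:
Leaves (nodes with no children): A, D, E, F, H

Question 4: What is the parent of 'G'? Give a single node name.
Answer: B

Derivation:
Scan adjacency: G appears as child of B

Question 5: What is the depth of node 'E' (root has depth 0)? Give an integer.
Answer: 2

Derivation:
Path from root to E: J -> B -> E
Depth = number of edges = 2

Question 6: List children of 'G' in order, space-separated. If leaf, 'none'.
Answer: D

Derivation:
Node G's children (from adjacency): D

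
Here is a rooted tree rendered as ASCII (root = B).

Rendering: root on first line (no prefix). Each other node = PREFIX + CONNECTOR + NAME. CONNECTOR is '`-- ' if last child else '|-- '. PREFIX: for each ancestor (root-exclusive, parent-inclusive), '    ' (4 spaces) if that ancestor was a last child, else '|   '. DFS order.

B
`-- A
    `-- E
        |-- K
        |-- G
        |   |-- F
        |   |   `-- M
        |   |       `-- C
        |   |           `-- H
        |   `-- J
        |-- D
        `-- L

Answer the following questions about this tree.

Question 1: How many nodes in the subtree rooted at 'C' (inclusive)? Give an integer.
Answer: 2

Derivation:
Subtree rooted at C contains: C, H
Count = 2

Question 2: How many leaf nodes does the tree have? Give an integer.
Leaves (nodes with no children): D, H, J, K, L

Answer: 5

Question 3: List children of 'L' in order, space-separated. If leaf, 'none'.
Node L's children (from adjacency): (leaf)

Answer: none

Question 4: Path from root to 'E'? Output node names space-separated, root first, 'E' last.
Walk down from root: B -> A -> E

Answer: B A E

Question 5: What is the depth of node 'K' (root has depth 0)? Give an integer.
Path from root to K: B -> A -> E -> K
Depth = number of edges = 3

Answer: 3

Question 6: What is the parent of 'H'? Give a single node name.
Answer: C

Derivation:
Scan adjacency: H appears as child of C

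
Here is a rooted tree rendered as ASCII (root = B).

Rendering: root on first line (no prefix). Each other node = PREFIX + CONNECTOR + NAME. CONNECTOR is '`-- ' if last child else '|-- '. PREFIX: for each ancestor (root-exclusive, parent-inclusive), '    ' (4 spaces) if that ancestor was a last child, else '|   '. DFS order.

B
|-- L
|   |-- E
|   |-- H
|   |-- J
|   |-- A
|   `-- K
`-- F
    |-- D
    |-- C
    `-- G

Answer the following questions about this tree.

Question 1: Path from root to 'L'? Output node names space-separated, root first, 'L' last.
Answer: B L

Derivation:
Walk down from root: B -> L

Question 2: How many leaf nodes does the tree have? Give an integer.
Leaves (nodes with no children): A, C, D, E, G, H, J, K

Answer: 8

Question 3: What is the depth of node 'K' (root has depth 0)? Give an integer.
Answer: 2

Derivation:
Path from root to K: B -> L -> K
Depth = number of edges = 2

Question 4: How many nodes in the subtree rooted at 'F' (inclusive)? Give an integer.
Answer: 4

Derivation:
Subtree rooted at F contains: C, D, F, G
Count = 4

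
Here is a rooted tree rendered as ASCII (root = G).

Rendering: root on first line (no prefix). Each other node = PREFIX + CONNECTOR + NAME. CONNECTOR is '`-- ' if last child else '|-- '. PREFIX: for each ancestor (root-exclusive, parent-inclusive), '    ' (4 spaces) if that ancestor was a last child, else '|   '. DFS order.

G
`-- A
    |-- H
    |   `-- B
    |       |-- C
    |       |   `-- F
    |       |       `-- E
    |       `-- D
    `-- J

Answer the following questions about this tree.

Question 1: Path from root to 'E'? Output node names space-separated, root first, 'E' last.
Walk down from root: G -> A -> H -> B -> C -> F -> E

Answer: G A H B C F E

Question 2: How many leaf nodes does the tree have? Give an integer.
Leaves (nodes with no children): D, E, J

Answer: 3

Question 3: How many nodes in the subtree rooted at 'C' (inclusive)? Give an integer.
Subtree rooted at C contains: C, E, F
Count = 3

Answer: 3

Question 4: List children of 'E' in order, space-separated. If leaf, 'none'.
Node E's children (from adjacency): (leaf)

Answer: none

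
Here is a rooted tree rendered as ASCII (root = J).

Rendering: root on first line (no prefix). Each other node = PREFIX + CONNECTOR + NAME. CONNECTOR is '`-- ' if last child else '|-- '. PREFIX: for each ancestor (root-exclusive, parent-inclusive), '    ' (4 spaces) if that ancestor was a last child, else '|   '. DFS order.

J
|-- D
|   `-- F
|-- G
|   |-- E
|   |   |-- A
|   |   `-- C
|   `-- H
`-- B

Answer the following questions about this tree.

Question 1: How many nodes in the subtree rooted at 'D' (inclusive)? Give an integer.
Subtree rooted at D contains: D, F
Count = 2

Answer: 2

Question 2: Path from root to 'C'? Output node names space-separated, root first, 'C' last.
Walk down from root: J -> G -> E -> C

Answer: J G E C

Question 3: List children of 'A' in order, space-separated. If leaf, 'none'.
Answer: none

Derivation:
Node A's children (from adjacency): (leaf)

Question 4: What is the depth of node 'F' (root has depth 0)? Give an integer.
Answer: 2

Derivation:
Path from root to F: J -> D -> F
Depth = number of edges = 2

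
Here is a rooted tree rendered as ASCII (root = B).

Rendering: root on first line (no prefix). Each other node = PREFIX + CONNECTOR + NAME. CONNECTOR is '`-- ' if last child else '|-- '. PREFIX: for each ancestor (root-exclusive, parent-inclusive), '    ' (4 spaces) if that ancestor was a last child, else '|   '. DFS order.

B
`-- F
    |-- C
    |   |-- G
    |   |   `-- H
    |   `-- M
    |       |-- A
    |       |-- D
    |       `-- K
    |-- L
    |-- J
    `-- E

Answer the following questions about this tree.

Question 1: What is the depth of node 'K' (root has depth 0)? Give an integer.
Path from root to K: B -> F -> C -> M -> K
Depth = number of edges = 4

Answer: 4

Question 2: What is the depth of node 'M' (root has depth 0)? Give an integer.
Answer: 3

Derivation:
Path from root to M: B -> F -> C -> M
Depth = number of edges = 3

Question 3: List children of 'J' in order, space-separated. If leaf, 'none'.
Answer: none

Derivation:
Node J's children (from adjacency): (leaf)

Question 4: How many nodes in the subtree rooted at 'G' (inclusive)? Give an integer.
Subtree rooted at G contains: G, H
Count = 2

Answer: 2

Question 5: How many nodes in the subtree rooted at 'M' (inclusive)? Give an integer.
Answer: 4

Derivation:
Subtree rooted at M contains: A, D, K, M
Count = 4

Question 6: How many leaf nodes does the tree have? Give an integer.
Answer: 7

Derivation:
Leaves (nodes with no children): A, D, E, H, J, K, L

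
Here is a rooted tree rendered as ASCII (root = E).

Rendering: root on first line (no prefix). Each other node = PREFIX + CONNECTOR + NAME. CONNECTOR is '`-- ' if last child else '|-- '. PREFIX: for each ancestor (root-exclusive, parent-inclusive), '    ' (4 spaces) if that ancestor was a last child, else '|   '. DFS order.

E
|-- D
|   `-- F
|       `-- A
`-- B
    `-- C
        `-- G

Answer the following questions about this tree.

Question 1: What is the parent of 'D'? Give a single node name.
Scan adjacency: D appears as child of E

Answer: E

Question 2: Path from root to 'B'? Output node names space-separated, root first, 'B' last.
Answer: E B

Derivation:
Walk down from root: E -> B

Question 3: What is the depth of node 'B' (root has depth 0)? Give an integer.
Path from root to B: E -> B
Depth = number of edges = 1

Answer: 1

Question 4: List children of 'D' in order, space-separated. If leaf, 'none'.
Node D's children (from adjacency): F

Answer: F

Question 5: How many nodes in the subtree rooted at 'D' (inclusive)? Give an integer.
Subtree rooted at D contains: A, D, F
Count = 3

Answer: 3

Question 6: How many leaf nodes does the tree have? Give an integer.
Leaves (nodes with no children): A, G

Answer: 2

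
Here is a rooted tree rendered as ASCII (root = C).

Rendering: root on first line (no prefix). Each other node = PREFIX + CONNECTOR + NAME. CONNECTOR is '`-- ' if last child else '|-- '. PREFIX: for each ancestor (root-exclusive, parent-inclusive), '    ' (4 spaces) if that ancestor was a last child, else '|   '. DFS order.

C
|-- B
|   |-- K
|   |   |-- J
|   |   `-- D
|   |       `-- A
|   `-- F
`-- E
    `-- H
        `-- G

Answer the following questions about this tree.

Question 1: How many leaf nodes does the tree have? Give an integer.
Answer: 4

Derivation:
Leaves (nodes with no children): A, F, G, J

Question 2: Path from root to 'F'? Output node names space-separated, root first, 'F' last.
Walk down from root: C -> B -> F

Answer: C B F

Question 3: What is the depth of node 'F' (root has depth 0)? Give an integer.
Path from root to F: C -> B -> F
Depth = number of edges = 2

Answer: 2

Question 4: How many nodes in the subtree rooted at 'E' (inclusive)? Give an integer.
Subtree rooted at E contains: E, G, H
Count = 3

Answer: 3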